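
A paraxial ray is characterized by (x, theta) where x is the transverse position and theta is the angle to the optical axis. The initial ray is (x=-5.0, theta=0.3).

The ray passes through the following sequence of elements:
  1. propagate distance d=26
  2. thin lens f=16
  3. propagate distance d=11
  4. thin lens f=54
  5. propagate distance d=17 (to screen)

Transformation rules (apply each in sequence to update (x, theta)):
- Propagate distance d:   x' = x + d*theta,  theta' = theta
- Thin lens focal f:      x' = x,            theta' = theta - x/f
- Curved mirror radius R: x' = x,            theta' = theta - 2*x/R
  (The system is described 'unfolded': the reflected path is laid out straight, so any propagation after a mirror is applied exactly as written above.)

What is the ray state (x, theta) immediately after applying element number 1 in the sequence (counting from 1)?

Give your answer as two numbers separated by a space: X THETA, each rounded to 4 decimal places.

Answer: 2.8000 0.3000

Derivation:
Initial: x=-5.0000 theta=0.3000
After 1 (propagate distance d=26): x=2.8000 theta=0.3000
Rounded to 4 decimal places: x = 2.8000, theta = 0.3000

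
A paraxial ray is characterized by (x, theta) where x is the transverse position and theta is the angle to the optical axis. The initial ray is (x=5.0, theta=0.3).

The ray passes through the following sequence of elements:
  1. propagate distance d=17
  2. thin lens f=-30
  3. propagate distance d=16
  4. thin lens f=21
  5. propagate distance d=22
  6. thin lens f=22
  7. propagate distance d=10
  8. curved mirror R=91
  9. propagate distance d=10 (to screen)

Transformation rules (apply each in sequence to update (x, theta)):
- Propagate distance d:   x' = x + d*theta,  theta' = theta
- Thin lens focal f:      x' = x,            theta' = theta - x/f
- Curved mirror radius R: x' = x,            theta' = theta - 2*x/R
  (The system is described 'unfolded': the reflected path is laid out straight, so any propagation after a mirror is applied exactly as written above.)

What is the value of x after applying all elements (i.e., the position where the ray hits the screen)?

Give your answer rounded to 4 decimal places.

Initial: x=5.0000 theta=0.3000
After 1 (propagate distance d=17): x=10.1000 theta=0.3000
After 2 (thin lens f=-30): x=10.1000 theta=191/300 (≈0.6367)
After 3 (propagate distance d=16): x=3043/150 (≈20.2867) theta=191/300 (≈0.6367)
After 4 (thin lens f=21): x=3043/150 (≈20.2867) theta=-83/252 (≈-0.3294)
After 5 (propagate distance d=22): x=20539/1575 (≈13.0406) theta=-83/252 (≈-0.3294)
After 6 (thin lens f=22): x=20539/1575 (≈13.0406) theta=-3043/3300 (≈-0.9221)
After 7 (propagate distance d=10): x=132343/34650 (≈3.8194) theta=-3043/3300 (≈-0.9221)
After 8 (curved mirror R=91): x=132343/34650 (≈3.8194) theta=-1268909/1261260 (≈-1.0061)
After 9 (propagate distance d=10 (to screen)): x=-9839756/1576575 (≈-6.2412) theta=-1268909/1261260 (≈-1.0061)
Rounded to 4 decimal places: x = -6.2412

Answer: -6.2412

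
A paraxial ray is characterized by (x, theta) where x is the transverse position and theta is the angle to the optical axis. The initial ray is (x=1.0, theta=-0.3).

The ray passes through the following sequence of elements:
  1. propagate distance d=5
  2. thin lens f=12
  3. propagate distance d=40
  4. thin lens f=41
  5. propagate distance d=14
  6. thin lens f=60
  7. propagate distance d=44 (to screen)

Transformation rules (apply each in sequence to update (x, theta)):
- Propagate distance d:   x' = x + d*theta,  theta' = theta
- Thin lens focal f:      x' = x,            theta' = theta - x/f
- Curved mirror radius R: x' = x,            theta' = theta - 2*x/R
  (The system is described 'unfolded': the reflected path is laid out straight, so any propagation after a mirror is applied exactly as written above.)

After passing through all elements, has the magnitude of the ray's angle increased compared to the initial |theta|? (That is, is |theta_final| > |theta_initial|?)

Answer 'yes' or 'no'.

Initial: x=1.0000 theta=-0.3000
After 1 (propagate distance d=5): x=-0.5000 theta=-0.3000
After 2 (thin lens f=12): x=-0.5000 theta=-31/120 (≈-0.2583)
After 3 (propagate distance d=40): x=-65/6 (≈-10.8333) theta=-31/120 (≈-0.2583)
After 4 (thin lens f=41): x=-65/6 (≈-10.8333) theta=29/4920 (≈0.0059)
After 5 (propagate distance d=14): x=-26447/2460 (≈-10.7508) theta=29/4920 (≈0.0059)
After 6 (thin lens f=60): x=-26447/2460 (≈-10.7508) theta=27317/147600 (≈0.1851)
After 7 (propagate distance d=44 (to screen)): x=-48109/18450 (≈-2.6075) theta=27317/147600 (≈0.1851)
|theta_initial|=0.3000 |theta_final|=27317/147600 (≈0.1851) -> not increased

Answer: no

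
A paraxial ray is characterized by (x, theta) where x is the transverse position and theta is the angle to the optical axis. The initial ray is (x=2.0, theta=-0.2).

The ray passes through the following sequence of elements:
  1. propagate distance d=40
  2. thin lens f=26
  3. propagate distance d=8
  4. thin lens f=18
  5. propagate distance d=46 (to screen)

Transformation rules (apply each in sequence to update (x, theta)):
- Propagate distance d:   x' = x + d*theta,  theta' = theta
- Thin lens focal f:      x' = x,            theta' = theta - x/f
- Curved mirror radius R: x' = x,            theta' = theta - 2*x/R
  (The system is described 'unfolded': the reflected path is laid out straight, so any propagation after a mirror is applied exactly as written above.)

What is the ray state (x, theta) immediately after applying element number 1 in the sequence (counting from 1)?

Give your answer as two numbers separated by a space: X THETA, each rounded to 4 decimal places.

Answer: -6.0000 -0.2000

Derivation:
Initial: x=2.0000 theta=-0.2000
After 1 (propagate distance d=40): x=-6.0000 theta=-0.2000
Rounded to 4 decimal places: x = -6.0000, theta = -0.2000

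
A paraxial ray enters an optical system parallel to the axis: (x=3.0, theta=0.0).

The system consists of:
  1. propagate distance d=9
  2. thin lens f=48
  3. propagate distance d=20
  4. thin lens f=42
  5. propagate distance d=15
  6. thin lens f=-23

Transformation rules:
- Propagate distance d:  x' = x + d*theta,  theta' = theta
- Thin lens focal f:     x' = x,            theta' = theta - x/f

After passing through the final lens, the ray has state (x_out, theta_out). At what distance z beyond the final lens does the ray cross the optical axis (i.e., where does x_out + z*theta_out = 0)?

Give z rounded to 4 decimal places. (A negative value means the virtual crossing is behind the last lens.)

Initial: x=3.0000 theta=0.0000
After 1 (propagate distance d=9): x=3.0000 theta=0.0000
After 2 (thin lens f=48): x=3.0000 theta=-0.0625
After 3 (propagate distance d=20): x=1.7500 theta=-0.0625
After 4 (thin lens f=42): x=1.7500 theta=-5/48 (≈-0.1042)
After 5 (propagate distance d=15): x=0.1875 theta=-5/48 (≈-0.1042)
After 6 (thin lens f=-23): x=0.1875 theta=-53/552 (≈-0.0960)
z_focus = -x_out/theta_out = -(0.1875)/(-53/552) = 207/106 ≈ 1.9528
Rounded to 4 decimal places: z = 1.9528

Answer: 1.9528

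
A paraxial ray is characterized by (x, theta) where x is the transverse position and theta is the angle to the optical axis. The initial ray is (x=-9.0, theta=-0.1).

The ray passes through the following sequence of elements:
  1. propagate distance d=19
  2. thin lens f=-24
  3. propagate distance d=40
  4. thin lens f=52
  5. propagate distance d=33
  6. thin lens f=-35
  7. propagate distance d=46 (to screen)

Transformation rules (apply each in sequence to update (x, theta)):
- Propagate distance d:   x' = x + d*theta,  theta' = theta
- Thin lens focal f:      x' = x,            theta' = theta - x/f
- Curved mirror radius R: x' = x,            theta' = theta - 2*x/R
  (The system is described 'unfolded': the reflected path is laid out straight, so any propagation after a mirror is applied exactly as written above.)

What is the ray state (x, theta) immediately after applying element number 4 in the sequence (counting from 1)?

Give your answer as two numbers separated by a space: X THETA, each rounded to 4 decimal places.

Initial: x=-9.0000 theta=-0.1000
After 1 (propagate distance d=19): x=-10.9000 theta=-0.1000
After 2 (thin lens f=-24): x=-10.9000 theta=-133/240 (≈-0.5542)
After 3 (propagate distance d=40): x=-496/15 (≈-33.0667) theta=-133/240 (≈-0.5542)
After 4 (thin lens f=52): x=-496/15 (≈-33.0667) theta=17/208 (≈0.0817)
Rounded to 4 decimal places: x = -33.0667, theta = 0.0817

Answer: -33.0667 0.0817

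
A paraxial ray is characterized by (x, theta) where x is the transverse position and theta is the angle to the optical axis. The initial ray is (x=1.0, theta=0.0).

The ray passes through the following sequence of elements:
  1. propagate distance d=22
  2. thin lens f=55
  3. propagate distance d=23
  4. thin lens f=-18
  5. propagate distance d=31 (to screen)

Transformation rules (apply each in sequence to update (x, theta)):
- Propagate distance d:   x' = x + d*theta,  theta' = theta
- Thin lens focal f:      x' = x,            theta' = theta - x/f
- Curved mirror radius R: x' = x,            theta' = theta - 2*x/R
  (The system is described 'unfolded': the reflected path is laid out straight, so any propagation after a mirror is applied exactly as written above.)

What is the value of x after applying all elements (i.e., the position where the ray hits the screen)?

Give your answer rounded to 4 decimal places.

Answer: 1.0202

Derivation:
Initial: x=1.0000 theta=0.0000
After 1 (propagate distance d=22): x=1.0000 theta=0.0000
After 2 (thin lens f=55): x=1.0000 theta=-1/55 (≈-0.0182)
After 3 (propagate distance d=23): x=32/55 (≈0.5818) theta=-1/55 (≈-0.0182)
After 4 (thin lens f=-18): x=32/55 (≈0.5818) theta=7/495 (≈0.0141)
After 5 (propagate distance d=31 (to screen)): x=101/99 (≈1.0202) theta=7/495 (≈0.0141)
Rounded to 4 decimal places: x = 1.0202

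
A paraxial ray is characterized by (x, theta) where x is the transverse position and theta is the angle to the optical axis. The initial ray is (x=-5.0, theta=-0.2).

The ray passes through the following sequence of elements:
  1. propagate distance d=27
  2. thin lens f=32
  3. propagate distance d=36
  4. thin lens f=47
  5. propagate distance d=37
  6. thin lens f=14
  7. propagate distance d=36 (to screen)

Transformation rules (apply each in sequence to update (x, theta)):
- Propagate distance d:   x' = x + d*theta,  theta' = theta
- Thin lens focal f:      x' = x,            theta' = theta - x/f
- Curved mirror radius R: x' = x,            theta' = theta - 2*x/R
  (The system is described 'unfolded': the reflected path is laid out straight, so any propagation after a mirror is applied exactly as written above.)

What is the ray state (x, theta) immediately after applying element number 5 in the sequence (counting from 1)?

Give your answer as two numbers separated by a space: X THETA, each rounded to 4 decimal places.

Initial: x=-5.0000 theta=-0.2000
After 1 (propagate distance d=27): x=-10.4000 theta=-0.2000
After 2 (thin lens f=32): x=-10.4000 theta=0.1250
After 3 (propagate distance d=36): x=-5.9000 theta=0.1250
After 4 (thin lens f=47): x=-5.9000 theta=471/1880 (≈0.2505)
After 5 (propagate distance d=37): x=1267/376 (≈3.3697) theta=471/1880 (≈0.2505)
Rounded to 4 decimal places: x = 3.3697, theta = 0.2505

Answer: 3.3697 0.2505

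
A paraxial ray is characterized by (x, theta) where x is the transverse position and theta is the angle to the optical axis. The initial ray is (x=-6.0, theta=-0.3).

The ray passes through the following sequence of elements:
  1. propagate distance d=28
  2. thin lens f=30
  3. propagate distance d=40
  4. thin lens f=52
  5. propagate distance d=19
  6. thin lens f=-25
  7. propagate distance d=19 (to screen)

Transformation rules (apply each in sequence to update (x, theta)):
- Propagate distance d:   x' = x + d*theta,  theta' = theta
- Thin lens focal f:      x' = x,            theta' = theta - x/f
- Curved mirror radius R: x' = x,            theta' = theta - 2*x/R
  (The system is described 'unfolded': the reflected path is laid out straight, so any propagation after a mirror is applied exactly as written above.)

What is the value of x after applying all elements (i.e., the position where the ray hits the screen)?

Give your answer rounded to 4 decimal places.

Answer: 4.0281

Derivation:
Initial: x=-6.0000 theta=-0.3000
After 1 (propagate distance d=28): x=-14.4000 theta=-0.3000
After 2 (thin lens f=30): x=-14.4000 theta=0.1800
After 3 (propagate distance d=40): x=-7.2000 theta=0.1800
After 4 (thin lens f=52): x=-7.2000 theta=207/650 (≈0.3185)
After 5 (propagate distance d=19): x=-747/650 (≈-1.1492) theta=207/650 (≈0.3185)
After 6 (thin lens f=-25): x=-747/650 (≈-1.1492) theta=2214/8125 (≈0.2725)
After 7 (propagate distance d=19 (to screen)): x=65457/16250 (≈4.0281) theta=2214/8125 (≈0.2725)
Rounded to 4 decimal places: x = 4.0281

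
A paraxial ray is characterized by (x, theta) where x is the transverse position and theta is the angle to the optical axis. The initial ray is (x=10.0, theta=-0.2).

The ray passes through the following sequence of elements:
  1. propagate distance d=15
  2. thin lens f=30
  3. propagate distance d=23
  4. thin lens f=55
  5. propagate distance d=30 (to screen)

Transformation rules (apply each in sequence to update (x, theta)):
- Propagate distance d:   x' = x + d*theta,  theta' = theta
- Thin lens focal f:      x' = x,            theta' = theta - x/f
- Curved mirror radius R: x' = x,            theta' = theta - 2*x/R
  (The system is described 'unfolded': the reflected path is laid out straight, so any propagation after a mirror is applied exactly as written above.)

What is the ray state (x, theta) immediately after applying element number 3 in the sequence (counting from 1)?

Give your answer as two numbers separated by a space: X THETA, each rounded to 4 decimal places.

Answer: -2.9667 -0.4333

Derivation:
Initial: x=10.0000 theta=-0.2000
After 1 (propagate distance d=15): x=7.0000 theta=-0.2000
After 2 (thin lens f=30): x=7.0000 theta=-13/30 (≈-0.4333)
After 3 (propagate distance d=23): x=-89/30 (≈-2.9667) theta=-13/30 (≈-0.4333)
Rounded to 4 decimal places: x = -2.9667, theta = -0.4333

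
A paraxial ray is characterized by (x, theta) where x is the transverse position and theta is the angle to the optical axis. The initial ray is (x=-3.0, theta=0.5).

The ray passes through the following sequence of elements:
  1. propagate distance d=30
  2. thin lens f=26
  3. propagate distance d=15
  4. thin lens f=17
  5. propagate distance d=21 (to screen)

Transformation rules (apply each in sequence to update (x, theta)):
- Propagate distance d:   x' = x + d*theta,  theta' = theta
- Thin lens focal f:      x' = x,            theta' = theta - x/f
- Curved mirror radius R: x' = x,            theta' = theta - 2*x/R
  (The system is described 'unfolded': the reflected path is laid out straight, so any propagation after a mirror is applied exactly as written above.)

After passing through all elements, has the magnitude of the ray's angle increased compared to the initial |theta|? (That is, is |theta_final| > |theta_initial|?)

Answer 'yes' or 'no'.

Initial: x=-3.0000 theta=0.5000
After 1 (propagate distance d=30): x=12.0000 theta=0.5000
After 2 (thin lens f=26): x=12.0000 theta=1/26 (≈0.0385)
After 3 (propagate distance d=15): x=327/26 (≈12.5769) theta=1/26 (≈0.0385)
After 4 (thin lens f=17): x=327/26 (≈12.5769) theta=-155/221 (≈-0.7014)
After 5 (propagate distance d=21 (to screen)): x=-951/442 (≈-2.1516) theta=-155/221 (≈-0.7014)
|theta_initial|=0.5000 |theta_final|=155/221 (≈0.7014) -> increased

Answer: yes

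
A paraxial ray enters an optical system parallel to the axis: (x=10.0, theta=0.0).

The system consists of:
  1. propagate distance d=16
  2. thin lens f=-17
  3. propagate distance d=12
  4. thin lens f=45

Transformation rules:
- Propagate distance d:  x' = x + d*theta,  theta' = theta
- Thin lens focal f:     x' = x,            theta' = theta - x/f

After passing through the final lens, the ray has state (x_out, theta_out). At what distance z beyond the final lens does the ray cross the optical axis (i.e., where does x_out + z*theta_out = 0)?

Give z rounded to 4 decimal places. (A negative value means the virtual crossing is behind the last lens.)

Answer: -81.5625

Derivation:
Initial: x=10.0000 theta=0.0000
After 1 (propagate distance d=16): x=10.0000 theta=0.0000
After 2 (thin lens f=-17): x=10.0000 theta=10/17 (≈0.5882)
After 3 (propagate distance d=12): x=290/17 (≈17.0588) theta=10/17 (≈0.5882)
After 4 (thin lens f=45): x=290/17 (≈17.0588) theta=32/153 (≈0.2092)
z_focus = -x_out/theta_out = -(290/17)/(32/153) = -81.5625
Rounded to 4 decimal places: z = -81.5625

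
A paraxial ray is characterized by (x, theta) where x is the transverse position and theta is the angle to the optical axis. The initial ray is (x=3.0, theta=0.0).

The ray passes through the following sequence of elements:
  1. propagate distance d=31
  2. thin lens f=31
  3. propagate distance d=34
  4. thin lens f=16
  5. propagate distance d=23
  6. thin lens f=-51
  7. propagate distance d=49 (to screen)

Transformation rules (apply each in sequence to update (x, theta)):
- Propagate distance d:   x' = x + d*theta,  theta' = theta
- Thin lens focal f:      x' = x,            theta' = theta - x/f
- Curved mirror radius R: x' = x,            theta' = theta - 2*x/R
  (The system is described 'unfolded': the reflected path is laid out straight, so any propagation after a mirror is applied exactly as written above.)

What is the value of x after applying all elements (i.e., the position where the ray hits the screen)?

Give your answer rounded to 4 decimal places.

Initial: x=3.0000 theta=0.0000
After 1 (propagate distance d=31): x=3.0000 theta=0.0000
After 2 (thin lens f=31): x=3.0000 theta=-3/31 (≈-0.0968)
After 3 (propagate distance d=34): x=-9/31 (≈-0.2903) theta=-3/31 (≈-0.0968)
After 4 (thin lens f=16): x=-9/31 (≈-0.2903) theta=-39/496 (≈-0.0786)
After 5 (propagate distance d=23): x=-1041/496 (≈-2.0988) theta=-39/496 (≈-0.0786)
After 6 (thin lens f=-51): x=-1041/496 (≈-2.0988) theta=-505/4216 (≈-0.1198)
After 7 (propagate distance d=49 (to screen)): x=-67187/8432 (≈-7.9681) theta=-505/4216 (≈-0.1198)
Rounded to 4 decimal places: x = -7.9681

Answer: -7.9681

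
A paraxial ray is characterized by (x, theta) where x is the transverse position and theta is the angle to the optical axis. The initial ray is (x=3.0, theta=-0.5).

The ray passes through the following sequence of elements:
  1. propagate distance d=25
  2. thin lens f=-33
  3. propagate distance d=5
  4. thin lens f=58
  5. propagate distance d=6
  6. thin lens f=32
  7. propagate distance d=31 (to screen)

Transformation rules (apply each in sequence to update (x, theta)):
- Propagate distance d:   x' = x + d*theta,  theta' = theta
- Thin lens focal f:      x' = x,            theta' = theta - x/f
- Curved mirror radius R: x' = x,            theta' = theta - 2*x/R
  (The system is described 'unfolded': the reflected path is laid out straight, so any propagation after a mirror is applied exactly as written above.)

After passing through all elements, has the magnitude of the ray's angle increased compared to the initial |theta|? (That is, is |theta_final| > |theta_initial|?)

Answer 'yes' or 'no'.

Answer: no

Derivation:
Initial: x=3.0000 theta=-0.5000
After 1 (propagate distance d=25): x=-9.5000 theta=-0.5000
After 2 (thin lens f=-33): x=-9.5000 theta=-26/33 (≈-0.7879)
After 3 (propagate distance d=5): x=-887/66 (≈-13.4394) theta=-26/33 (≈-0.7879)
After 4 (thin lens f=58): x=-887/66 (≈-13.4394) theta=-2129/3828 (≈-0.5562)
After 5 (propagate distance d=6): x=-16055/957 (≈-16.7764) theta=-2129/3828 (≈-0.5562)
After 6 (thin lens f=32): x=-16055/957 (≈-16.7764) theta=-977/30624 (≈-0.0319)
After 7 (propagate distance d=31 (to screen)): x=-181349/10208 (≈-17.7654) theta=-977/30624 (≈-0.0319)
|theta_initial|=0.5000 |theta_final|=977/30624 (≈0.0319) -> not increased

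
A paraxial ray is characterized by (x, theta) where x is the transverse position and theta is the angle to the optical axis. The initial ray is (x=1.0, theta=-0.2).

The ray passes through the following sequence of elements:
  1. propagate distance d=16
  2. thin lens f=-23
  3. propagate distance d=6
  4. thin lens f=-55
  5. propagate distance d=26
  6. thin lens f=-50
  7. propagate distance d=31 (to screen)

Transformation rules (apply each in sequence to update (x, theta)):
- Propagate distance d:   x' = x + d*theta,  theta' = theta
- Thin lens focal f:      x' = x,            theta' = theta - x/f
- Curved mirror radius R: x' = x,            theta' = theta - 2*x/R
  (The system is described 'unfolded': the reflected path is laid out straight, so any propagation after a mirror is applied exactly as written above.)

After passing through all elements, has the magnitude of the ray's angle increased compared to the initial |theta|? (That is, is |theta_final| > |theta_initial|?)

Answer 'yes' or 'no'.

Initial: x=1.0000 theta=-0.2000
After 1 (propagate distance d=16): x=-2.2000 theta=-0.2000
After 2 (thin lens f=-23): x=-2.2000 theta=-34/115 (≈-0.2957)
After 3 (propagate distance d=6): x=-457/115 (≈-3.9739) theta=-34/115 (≈-0.2957)
After 4 (thin lens f=-55): x=-457/115 (≈-3.9739) theta=-2327/6325 (≈-0.3679)
After 5 (propagate distance d=26): x=-85637/6325 (≈-13.5394) theta=-2327/6325 (≈-0.3679)
After 6 (thin lens f=-50): x=-85637/6325 (≈-13.5394) theta=-201987/316250 (≈-0.6387)
After 7 (propagate distance d=31 (to screen)): x=-10543447/316250 (≈-33.3390) theta=-201987/316250 (≈-0.6387)
|theta_initial|=0.2000 |theta_final|=201987/316250 (≈0.6387) -> increased

Answer: yes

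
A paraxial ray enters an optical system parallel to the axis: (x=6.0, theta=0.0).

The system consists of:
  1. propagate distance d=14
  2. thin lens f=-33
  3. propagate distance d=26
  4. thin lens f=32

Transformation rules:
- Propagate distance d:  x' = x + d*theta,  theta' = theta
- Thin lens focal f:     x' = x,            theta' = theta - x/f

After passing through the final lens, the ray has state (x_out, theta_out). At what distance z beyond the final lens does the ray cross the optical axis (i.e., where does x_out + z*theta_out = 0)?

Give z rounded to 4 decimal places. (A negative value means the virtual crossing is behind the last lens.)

Initial: x=6.0000 theta=0.0000
After 1 (propagate distance d=14): x=6.0000 theta=0.0000
After 2 (thin lens f=-33): x=6.0000 theta=2/11 (≈0.1818)
After 3 (propagate distance d=26): x=118/11 (≈10.7273) theta=2/11 (≈0.1818)
After 4 (thin lens f=32): x=118/11 (≈10.7273) theta=-27/176 (≈-0.1534)
z_focus = -x_out/theta_out = -(118/11)/(-27/176) = 1888/27 ≈ 69.9259
Rounded to 4 decimal places: z = 69.9259

Answer: 69.9259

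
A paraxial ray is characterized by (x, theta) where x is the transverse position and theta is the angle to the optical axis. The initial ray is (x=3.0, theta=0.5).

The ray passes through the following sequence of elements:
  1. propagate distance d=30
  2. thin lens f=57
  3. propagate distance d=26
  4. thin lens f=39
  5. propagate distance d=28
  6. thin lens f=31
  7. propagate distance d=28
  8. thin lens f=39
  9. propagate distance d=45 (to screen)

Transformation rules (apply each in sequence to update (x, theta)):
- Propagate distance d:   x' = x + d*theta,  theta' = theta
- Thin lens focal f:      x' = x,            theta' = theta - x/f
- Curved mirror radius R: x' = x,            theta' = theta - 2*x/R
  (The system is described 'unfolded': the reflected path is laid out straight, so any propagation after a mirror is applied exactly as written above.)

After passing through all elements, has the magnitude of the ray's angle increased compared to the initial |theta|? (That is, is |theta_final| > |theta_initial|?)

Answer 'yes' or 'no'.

Answer: yes

Derivation:
Initial: x=3.0000 theta=0.5000
After 1 (propagate distance d=30): x=18.0000 theta=0.5000
After 2 (thin lens f=57): x=18.0000 theta=7/38 (≈0.1842)
After 3 (propagate distance d=26): x=433/19 (≈22.7895) theta=7/38 (≈0.1842)
After 4 (thin lens f=39): x=433/19 (≈22.7895) theta=-593/1482 (≈-0.4001)
After 5 (propagate distance d=28): x=8585/741 (≈11.5857) theta=-593/1482 (≈-0.4001)
After 6 (thin lens f=31): x=8585/741 (≈11.5857) theta=-11851/15314 (≈-0.7739)
After 7 (propagate distance d=28): x=-231607/22971 (≈-10.0826) theta=-11851/15314 (≈-0.7739)
After 8 (thin lens f=39): x=-231607/22971 (≈-10.0826) theta=-923353/1791738 (≈-0.5153)
After 9 (propagate distance d=45 (to screen)): x=-19872077/597246 (≈-33.2729) theta=-923353/1791738 (≈-0.5153)
|theta_initial|=0.5000 |theta_final|=923353/1791738 (≈0.5153) -> increased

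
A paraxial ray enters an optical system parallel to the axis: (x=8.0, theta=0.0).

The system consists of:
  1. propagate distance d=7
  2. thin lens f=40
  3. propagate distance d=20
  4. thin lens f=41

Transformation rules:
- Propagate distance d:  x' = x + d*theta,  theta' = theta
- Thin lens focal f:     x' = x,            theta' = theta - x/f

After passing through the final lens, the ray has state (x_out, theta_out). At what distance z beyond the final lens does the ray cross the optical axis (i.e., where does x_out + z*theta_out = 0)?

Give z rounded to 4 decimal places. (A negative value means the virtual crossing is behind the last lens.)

Initial: x=8.0000 theta=0.0000
After 1 (propagate distance d=7): x=8.0000 theta=0.0000
After 2 (thin lens f=40): x=8.0000 theta=-0.2000
After 3 (propagate distance d=20): x=4.0000 theta=-0.2000
After 4 (thin lens f=41): x=4.0000 theta=-61/205 (≈-0.2976)
z_focus = -x_out/theta_out = -(4.0000)/(-61/205) = 820/61 ≈ 13.4426
Rounded to 4 decimal places: z = 13.4426

Answer: 13.4426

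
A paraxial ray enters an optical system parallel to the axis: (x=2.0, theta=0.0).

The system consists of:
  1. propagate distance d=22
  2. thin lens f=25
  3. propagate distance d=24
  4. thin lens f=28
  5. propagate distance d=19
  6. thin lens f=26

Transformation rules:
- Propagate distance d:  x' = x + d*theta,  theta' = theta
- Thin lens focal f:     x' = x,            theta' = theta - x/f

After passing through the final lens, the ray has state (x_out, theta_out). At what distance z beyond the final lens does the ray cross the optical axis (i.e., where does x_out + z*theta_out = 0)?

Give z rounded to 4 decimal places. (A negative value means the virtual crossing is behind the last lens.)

Initial: x=2.0000 theta=0.0000
After 1 (propagate distance d=22): x=2.0000 theta=0.0000
After 2 (thin lens f=25): x=2.0000 theta=-0.0800
After 3 (propagate distance d=24): x=0.0800 theta=-0.0800
After 4 (thin lens f=28): x=0.0800 theta=-29/350 (≈-0.0829)
After 5 (propagate distance d=19): x=-523/350 (≈-1.4943) theta=-29/350 (≈-0.0829)
After 6 (thin lens f=26): x=-523/350 (≈-1.4943) theta=-33/1300 (≈-0.0254)
z_focus = -x_out/theta_out = -(-523/350)/(-33/1300) = -13598/231 ≈ -58.8658
Rounded to 4 decimal places: z = -58.8658

Answer: -58.8658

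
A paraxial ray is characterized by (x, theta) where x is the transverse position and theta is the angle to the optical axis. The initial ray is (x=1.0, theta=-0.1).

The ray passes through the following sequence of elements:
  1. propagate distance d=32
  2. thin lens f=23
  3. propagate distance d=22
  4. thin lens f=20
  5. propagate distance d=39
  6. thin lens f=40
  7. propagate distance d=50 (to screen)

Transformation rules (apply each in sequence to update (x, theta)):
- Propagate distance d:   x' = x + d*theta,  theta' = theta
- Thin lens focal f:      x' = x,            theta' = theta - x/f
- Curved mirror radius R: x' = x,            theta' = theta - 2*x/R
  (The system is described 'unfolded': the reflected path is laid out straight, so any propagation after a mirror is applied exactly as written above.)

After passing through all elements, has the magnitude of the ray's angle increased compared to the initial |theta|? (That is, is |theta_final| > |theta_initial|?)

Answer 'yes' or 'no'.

Initial: x=1.0000 theta=-0.1000
After 1 (propagate distance d=32): x=-2.2000 theta=-0.1000
After 2 (thin lens f=23): x=-2.2000 theta=-1/230 (≈-0.0043)
After 3 (propagate distance d=22): x=-264/115 (≈-2.2957) theta=-1/230 (≈-0.0043)
After 4 (thin lens f=20): x=-264/115 (≈-2.2957) theta=127/1150 (≈0.1104)
After 5 (propagate distance d=39): x=2313/1150 (≈2.0113) theta=127/1150 (≈0.1104)
After 6 (thin lens f=40): x=2313/1150 (≈2.0113) theta=2767/46000 (≈0.0602)
After 7 (propagate distance d=50 (to screen)): x=23087/4600 (≈5.0189) theta=2767/46000 (≈0.0602)
|theta_initial|=0.1000 |theta_final|=2767/46000 (≈0.0602) -> not increased

Answer: no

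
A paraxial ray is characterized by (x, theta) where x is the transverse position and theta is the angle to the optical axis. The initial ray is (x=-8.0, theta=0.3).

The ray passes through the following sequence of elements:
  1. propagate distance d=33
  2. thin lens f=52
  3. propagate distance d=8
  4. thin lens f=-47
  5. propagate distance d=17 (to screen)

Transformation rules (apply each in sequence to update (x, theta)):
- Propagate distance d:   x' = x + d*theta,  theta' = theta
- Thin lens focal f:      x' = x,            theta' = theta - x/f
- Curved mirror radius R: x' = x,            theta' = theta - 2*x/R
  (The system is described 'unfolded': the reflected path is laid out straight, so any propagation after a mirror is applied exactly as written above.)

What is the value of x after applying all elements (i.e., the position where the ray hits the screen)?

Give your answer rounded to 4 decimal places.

Initial: x=-8.0000 theta=0.3000
After 1 (propagate distance d=33): x=1.9000 theta=0.3000
After 2 (thin lens f=52): x=1.9000 theta=137/520 (≈0.2635)
After 3 (propagate distance d=8): x=521/130 (≈4.0077) theta=137/520 (≈0.2635)
After 4 (thin lens f=-47): x=521/130 (≈4.0077) theta=8523/24440 (≈0.3487)
After 5 (propagate distance d=17 (to screen)): x=242839/24440 (≈9.9361) theta=8523/24440 (≈0.3487)
Rounded to 4 decimal places: x = 9.9361

Answer: 9.9361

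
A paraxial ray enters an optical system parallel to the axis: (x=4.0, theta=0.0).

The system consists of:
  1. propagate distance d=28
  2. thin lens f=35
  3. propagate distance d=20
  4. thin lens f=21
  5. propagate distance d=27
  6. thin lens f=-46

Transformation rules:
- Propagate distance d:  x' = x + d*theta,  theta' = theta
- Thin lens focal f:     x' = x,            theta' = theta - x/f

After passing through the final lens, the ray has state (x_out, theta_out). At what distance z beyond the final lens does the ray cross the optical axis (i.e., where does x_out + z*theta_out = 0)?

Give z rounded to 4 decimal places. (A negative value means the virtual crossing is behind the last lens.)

Initial: x=4.0000 theta=0.0000
After 1 (propagate distance d=28): x=4.0000 theta=0.0000
After 2 (thin lens f=35): x=4.0000 theta=-4/35 (≈-0.1143)
After 3 (propagate distance d=20): x=12/7 (≈1.7143) theta=-4/35 (≈-0.1143)
After 4 (thin lens f=21): x=12/7 (≈1.7143) theta=-48/245 (≈-0.1959)
After 5 (propagate distance d=27): x=-876/245 (≈-3.5755) theta=-48/245 (≈-0.1959)
After 6 (thin lens f=-46): x=-876/245 (≈-3.5755) theta=-1542/5635 (≈-0.2736)
z_focus = -x_out/theta_out = -(-876/245)/(-1542/5635) = -3358/257 ≈ -13.0661
Rounded to 4 decimal places: z = -13.0661

Answer: -13.0661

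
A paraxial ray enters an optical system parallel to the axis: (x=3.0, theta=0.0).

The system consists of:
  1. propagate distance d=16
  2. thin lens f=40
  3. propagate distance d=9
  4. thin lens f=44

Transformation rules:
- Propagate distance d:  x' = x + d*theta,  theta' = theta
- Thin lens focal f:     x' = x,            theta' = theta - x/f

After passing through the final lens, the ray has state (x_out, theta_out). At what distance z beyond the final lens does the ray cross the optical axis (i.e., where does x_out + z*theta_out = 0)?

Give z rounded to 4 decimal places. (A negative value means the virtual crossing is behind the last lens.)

Initial: x=3.0000 theta=0.0000
After 1 (propagate distance d=16): x=3.0000 theta=0.0000
After 2 (thin lens f=40): x=3.0000 theta=-0.0750
After 3 (propagate distance d=9): x=2.3250 theta=-0.0750
After 4 (thin lens f=44): x=2.3250 theta=-45/352 (≈-0.1278)
z_focus = -x_out/theta_out = -(2.3250)/(-45/352) = 1364/75 ≈ 18.1867
Rounded to 4 decimal places: z = 18.1867

Answer: 18.1867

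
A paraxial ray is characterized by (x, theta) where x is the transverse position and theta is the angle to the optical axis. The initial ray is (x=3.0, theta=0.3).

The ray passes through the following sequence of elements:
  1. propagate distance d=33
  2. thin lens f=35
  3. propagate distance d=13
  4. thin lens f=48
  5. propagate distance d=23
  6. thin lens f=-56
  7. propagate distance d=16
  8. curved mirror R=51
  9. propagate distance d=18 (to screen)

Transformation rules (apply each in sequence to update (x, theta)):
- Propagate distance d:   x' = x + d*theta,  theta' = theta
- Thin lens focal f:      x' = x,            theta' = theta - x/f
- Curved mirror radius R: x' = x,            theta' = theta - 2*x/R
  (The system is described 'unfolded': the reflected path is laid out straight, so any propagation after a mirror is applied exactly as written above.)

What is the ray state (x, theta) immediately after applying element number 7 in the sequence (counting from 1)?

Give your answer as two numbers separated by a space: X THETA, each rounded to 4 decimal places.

Initial: x=3.0000 theta=0.3000
After 1 (propagate distance d=33): x=12.9000 theta=0.3000
After 2 (thin lens f=35): x=12.9000 theta=-12/175 (≈-0.0686)
After 3 (propagate distance d=13): x=4203/350 (≈12.0086) theta=-12/175 (≈-0.0686)
After 4 (thin lens f=48): x=4203/350 (≈12.0086) theta=-51/160 (≈-0.3188)
After 5 (propagate distance d=23): x=26193/5600 (≈4.6773) theta=-51/160 (≈-0.3188)
After 6 (thin lens f=-56): x=26193/5600 (≈4.6773) theta=-73767/313600 (≈-0.2352)
After 7 (propagate distance d=16): x=35817/39200 (≈0.9137) theta=-73767/313600 (≈-0.2352)
Rounded to 4 decimal places: x = 0.9137, theta = -0.2352

Answer: 0.9137 -0.2352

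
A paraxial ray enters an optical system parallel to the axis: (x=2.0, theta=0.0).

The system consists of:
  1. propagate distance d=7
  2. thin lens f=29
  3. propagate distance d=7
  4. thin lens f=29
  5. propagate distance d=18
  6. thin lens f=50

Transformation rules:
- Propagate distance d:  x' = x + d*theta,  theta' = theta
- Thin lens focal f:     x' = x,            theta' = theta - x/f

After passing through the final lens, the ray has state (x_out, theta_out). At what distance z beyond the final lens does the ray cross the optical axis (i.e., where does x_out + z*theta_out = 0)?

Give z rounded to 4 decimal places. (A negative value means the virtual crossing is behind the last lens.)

Initial: x=2.0000 theta=0.0000
After 1 (propagate distance d=7): x=2.0000 theta=0.0000
After 2 (thin lens f=29): x=2.0000 theta=-2/29 (≈-0.0690)
After 3 (propagate distance d=7): x=44/29 (≈1.5172) theta=-2/29 (≈-0.0690)
After 4 (thin lens f=29): x=44/29 (≈1.5172) theta=-102/841 (≈-0.1213)
After 5 (propagate distance d=18): x=-560/841 (≈-0.6659) theta=-102/841 (≈-0.1213)
After 6 (thin lens f=50): x=-560/841 (≈-0.6659) theta=-454/4205 (≈-0.1080)
z_focus = -x_out/theta_out = -(-560/841)/(-454/4205) = -1400/227 ≈ -6.1674
Rounded to 4 decimal places: z = -6.1674

Answer: -6.1674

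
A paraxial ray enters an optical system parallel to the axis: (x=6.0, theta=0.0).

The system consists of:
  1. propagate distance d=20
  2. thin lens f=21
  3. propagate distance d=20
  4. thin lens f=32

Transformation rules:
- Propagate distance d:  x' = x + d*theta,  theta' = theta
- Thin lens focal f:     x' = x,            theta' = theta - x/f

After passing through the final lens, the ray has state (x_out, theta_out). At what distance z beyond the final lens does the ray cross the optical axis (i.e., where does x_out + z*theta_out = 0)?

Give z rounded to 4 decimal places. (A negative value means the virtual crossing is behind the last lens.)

Initial: x=6.0000 theta=0.0000
After 1 (propagate distance d=20): x=6.0000 theta=0.0000
After 2 (thin lens f=21): x=6.0000 theta=-2/7 (≈-0.2857)
After 3 (propagate distance d=20): x=2/7 (≈0.2857) theta=-2/7 (≈-0.2857)
After 4 (thin lens f=32): x=2/7 (≈0.2857) theta=-33/112 (≈-0.2946)
z_focus = -x_out/theta_out = -(2/7)/(-33/112) = 32/33 ≈ 0.9697
Rounded to 4 decimal places: z = 0.9697

Answer: 0.9697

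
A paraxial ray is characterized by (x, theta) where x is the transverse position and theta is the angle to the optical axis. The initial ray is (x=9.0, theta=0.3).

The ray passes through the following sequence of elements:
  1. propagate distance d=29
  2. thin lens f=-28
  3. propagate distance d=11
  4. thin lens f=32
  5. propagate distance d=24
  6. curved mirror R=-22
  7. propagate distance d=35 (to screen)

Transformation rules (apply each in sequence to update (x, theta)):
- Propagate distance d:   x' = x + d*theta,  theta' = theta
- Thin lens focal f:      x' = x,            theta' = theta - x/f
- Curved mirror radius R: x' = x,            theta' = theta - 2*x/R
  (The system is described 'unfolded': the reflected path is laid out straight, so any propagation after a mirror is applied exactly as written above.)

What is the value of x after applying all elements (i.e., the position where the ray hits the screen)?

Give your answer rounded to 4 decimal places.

Initial: x=9.0000 theta=0.3000
After 1 (propagate distance d=29): x=17.7000 theta=0.3000
After 2 (thin lens f=-28): x=17.7000 theta=261/280 (≈0.9321)
After 3 (propagate distance d=11): x=7827/280 (≈27.9536) theta=261/280 (≈0.9321)
After 4 (thin lens f=32): x=7827/280 (≈27.9536) theta=15/256 (≈0.0586)
After 5 (propagate distance d=24): x=32883/1120 (≈29.3598) theta=15/256 (≈0.0586)
After 6 (curved mirror R=-22): x=32883/1120 (≈29.3598) theta=268839/98560 (≈2.7277)
After 7 (propagate distance d=35 (to screen)): x=12303069/98560 (≈124.8282) theta=268839/98560 (≈2.7277)
Rounded to 4 decimal places: x = 124.8282

Answer: 124.8282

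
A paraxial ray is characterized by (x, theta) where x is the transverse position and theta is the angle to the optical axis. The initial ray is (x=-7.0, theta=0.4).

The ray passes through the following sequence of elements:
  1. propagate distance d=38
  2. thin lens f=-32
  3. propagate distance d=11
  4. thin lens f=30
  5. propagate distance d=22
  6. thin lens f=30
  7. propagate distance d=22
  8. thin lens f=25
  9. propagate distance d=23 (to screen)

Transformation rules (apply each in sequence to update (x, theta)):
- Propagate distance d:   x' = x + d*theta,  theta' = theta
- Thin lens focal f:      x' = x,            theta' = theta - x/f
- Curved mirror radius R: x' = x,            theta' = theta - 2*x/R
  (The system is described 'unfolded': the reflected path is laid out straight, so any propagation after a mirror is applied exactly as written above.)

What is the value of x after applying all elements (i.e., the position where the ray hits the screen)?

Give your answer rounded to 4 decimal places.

Initial: x=-7.0000 theta=0.4000
After 1 (propagate distance d=38): x=8.2000 theta=0.4000
After 2 (thin lens f=-32): x=8.2000 theta=21/32 (≈0.6563)
After 3 (propagate distance d=11): x=2467/160 (≈15.4188) theta=21/32 (≈0.6563)
After 4 (thin lens f=30): x=2467/160 (≈15.4188) theta=683/4800 (≈0.1423)
After 5 (propagate distance d=22): x=22259/1200 (≈18.5492) theta=683/4800 (≈0.1423)
After 6 (thin lens f=30): x=22259/1200 (≈18.5492) theta=-34273/72000 (≈-0.4760)
After 7 (propagate distance d=22): x=290767/36000 (≈8.0769) theta=-34273/72000 (≈-0.4760)
After 8 (thin lens f=25): x=290767/36000 (≈8.0769) theta=-479453/600000 (≈-0.7991)
After 9 (propagate distance d=23 (to screen)): x=-18543907/1800000 (≈-10.3022) theta=-479453/600000 (≈-0.7991)
Rounded to 4 decimal places: x = -10.3022

Answer: -10.3022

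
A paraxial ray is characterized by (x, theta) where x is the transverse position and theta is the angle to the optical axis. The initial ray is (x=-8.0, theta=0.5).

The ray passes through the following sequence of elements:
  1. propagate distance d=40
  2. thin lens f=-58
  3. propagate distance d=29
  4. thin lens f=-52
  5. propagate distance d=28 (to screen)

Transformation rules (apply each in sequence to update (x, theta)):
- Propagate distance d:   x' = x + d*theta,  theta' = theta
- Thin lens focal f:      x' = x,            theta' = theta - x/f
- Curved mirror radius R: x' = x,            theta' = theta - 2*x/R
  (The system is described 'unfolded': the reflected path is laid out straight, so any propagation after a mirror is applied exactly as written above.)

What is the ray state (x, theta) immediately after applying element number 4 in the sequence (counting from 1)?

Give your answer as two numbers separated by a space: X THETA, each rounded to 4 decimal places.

Answer: 32.5000 1.3319

Derivation:
Initial: x=-8.0000 theta=0.5000
After 1 (propagate distance d=40): x=12.0000 theta=0.5000
After 2 (thin lens f=-58): x=12.0000 theta=41/58 (≈0.7069)
After 3 (propagate distance d=29): x=32.5000 theta=41/58 (≈0.7069)
After 4 (thin lens f=-52): x=32.5000 theta=309/232 (≈1.3319)
Rounded to 4 decimal places: x = 32.5000, theta = 1.3319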